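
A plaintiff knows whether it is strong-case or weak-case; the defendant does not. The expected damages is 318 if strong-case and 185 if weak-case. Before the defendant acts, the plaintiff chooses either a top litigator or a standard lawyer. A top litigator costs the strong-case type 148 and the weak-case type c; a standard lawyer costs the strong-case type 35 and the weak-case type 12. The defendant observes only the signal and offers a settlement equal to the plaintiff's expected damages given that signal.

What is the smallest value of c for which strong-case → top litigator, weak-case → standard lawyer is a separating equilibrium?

Under separation: top litigator → strong-case (pays 318); standard lawyer → weak-case (pays 185).
Strong-case: 318 − 148 = 170 ≥ 185 − 35 = 150. Holds regardless of c. ✓
Weak-case: 185 − 12 ≥ 318 − c, so c ≥ 318 − 173 = 145.

145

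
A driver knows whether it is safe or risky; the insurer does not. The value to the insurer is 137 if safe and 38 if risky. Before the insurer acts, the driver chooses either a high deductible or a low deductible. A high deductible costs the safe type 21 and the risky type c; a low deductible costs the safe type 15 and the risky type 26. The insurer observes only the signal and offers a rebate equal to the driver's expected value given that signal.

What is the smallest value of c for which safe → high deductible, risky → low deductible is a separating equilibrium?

125

Under separation: high deductible → safe (pays 137); low deductible → risky (pays 38).
Safe: 137 − 21 = 116 ≥ 38 − 15 = 23. Holds regardless of c. ✓
Risky: 38 − 26 ≥ 137 − c, so c ≥ 137 − 12 = 125.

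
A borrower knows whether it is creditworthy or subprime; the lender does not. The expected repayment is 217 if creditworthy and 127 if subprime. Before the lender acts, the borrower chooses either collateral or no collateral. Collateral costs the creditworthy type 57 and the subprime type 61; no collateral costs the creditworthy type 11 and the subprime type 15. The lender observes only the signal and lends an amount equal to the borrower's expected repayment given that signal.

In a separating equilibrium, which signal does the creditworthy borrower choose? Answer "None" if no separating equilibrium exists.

None

Try creditworthy → collateral, subprime → no collateral:
  If types separate, collateral earns payment 217 and no collateral earns 127.
  Creditworthy: collateral gives 217 − 57 = 160; no collateral gives 127 − 11 = 116. No deviation. ✓
  Subprime: no collateral gives 127 − 15 = 112; collateral gives 217 − 61 = 156. Would deviate. ✗
Try creditworthy → no collateral, subprime → collateral:
  If types separate, no collateral earns payment 217 and collateral earns 127.
  Creditworthy: no collateral gives 217 − 11 = 206; collateral gives 127 − 57 = 70. No deviation. ✓
  Subprime: collateral gives 127 − 61 = 66; no collateral gives 217 − 15 = 202. Would deviate. ✗
Neither assignment is incentive-compatible.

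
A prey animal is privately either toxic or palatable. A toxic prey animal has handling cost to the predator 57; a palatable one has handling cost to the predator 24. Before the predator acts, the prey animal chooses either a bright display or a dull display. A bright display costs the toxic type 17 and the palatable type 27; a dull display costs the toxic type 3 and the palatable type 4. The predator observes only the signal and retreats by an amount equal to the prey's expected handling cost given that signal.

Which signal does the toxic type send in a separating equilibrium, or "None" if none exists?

Try toxic → bright display, palatable → dull display:
  If types separate, bright display earns payment 57 and dull display earns 24.
  Toxic: bright display gives 57 − 17 = 40; dull display gives 24 − 3 = 21. No deviation. ✓
  Palatable: dull display gives 24 − 4 = 20; bright display gives 57 − 27 = 30. Would deviate. ✗
Try toxic → dull display, palatable → bright display:
  If types separate, dull display earns payment 57 and bright display earns 24.
  Toxic: dull display gives 57 − 3 = 54; bright display gives 24 − 17 = 7. No deviation. ✓
  Palatable: bright display gives 24 − 27 = -3; dull display gives 57 − 4 = 53. Would deviate. ✗
Neither assignment is incentive-compatible.

None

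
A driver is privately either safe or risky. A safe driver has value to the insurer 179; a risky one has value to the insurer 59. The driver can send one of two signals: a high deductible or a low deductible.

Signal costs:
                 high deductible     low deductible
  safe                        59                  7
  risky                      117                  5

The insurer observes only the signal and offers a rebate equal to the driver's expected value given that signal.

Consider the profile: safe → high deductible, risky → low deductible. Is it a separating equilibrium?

No

Under separation the insurer infers type exactly: high deductible → safe (pays 179), low deductible → risky (pays 59).
Safe: high deductible gives 179 − 59 = 120; low deductible gives 59 − 7 = 52. No deviation. ✓
Risky: low deductible gives 59 − 5 = 54; high deductible gives 179 − 117 = 62. Would deviate. ✗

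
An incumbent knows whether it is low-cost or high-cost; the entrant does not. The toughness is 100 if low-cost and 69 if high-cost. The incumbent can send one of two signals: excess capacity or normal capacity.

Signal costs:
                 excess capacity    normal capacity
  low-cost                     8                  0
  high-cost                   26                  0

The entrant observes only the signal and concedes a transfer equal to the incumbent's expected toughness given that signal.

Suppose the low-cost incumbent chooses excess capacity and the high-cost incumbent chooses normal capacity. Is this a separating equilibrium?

No

Under separation the entrant infers type exactly: excess capacity → low-cost (pays 100), normal capacity → high-cost (pays 69).
Low-cost: excess capacity gives 100 − 8 = 92; normal capacity gives 69 − 0 = 69. No deviation. ✓
High-cost: normal capacity gives 69 − 0 = 69; excess capacity gives 100 − 26 = 74. Would deviate. ✗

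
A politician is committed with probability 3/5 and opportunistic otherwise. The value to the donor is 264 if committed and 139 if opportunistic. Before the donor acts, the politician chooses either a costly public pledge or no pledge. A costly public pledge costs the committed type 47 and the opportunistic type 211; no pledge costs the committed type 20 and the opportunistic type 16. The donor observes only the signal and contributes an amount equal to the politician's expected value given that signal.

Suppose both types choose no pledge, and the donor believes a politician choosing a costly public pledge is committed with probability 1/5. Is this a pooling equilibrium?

Yes

At the pooled signal (no pledge) the donor holds the prior 3/5 and pays 3/5·264 + 2/5·139 = 214. Off-path (pledge) belief 1/5 gives 1/5·264 + 4/5·139 = 164.
Committed: no pledge gives 214 − 20 = 194; pledge gives 164 − 47 = 117. Stays. ✓
Opportunistic: no pledge gives 214 − 16 = 198; pledge gives 164 − 211 = -47. Stays. ✓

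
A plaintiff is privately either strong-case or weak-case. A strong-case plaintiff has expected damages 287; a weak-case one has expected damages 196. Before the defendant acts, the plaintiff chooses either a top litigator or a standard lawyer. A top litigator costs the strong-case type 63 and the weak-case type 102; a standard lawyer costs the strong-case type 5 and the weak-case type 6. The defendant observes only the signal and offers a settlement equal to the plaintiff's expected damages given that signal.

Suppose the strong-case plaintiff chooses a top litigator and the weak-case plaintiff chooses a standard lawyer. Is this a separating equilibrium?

Yes

Under separation the defendant infers type exactly: top litigator → strong-case (pays 287), standard lawyer → weak-case (pays 196).
Strong-case: top litigator gives 287 − 63 = 224; standard lawyer gives 196 − 5 = 191. No deviation. ✓
Weak-case: standard lawyer gives 196 − 6 = 190; top litigator gives 287 − 102 = 185. No deviation. ✓
Both incentive constraints hold.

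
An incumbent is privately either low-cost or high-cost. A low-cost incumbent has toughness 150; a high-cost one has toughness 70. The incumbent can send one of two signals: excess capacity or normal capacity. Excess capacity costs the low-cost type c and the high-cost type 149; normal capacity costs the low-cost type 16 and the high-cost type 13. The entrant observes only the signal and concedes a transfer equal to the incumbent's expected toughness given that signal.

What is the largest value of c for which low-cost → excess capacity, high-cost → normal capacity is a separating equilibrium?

Under separation: excess capacity → low-cost (pays 150); normal capacity → high-cost (pays 70).
High-cost: 70 − 13 = 57 ≥ 150 − 149 = 1. Holds regardless of c. ✓
Low-cost: 150 − c ≥ 70 − 16, so c ≤ 150 − 54 = 96.

96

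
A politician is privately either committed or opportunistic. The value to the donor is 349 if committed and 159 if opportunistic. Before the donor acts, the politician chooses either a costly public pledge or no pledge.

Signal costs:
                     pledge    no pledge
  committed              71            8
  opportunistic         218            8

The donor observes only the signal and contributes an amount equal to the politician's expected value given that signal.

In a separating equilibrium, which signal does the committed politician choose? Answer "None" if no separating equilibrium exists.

Try committed → pledge, opportunistic → no pledge:
  If types separate, pledge earns payment 349 and no pledge earns 159.
  Committed: pledge gives 349 − 71 = 278; no pledge gives 159 − 8 = 151. No deviation. ✓
  Opportunistic: no pledge gives 159 − 8 = 151; pledge gives 349 − 218 = 131. No deviation. ✓
Both hold — the committed type sends pledge.

pledge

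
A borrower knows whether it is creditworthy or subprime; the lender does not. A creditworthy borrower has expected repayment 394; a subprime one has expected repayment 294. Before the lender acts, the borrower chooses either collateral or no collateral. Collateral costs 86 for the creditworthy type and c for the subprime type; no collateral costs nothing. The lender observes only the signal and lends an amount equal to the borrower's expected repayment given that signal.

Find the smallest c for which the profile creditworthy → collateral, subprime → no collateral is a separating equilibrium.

100

Under separation: collateral → creditworthy (pays 394); no collateral → subprime (pays 294).
Creditworthy: 394 − 86 = 308 ≥ 294 − 0 = 294. Holds regardless of c. ✓
Subprime: 294 − 0 ≥ 394 − c, so c ≥ 394 − 294 = 100.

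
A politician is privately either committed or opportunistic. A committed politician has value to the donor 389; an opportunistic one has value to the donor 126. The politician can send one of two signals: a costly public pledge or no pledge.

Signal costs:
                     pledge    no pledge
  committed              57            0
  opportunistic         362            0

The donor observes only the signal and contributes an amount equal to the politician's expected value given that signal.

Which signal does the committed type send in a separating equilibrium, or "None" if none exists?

Try committed → pledge, opportunistic → no pledge:
  Under separation the donor infers type exactly: pledge → committed (pays 389), no pledge → opportunistic (pays 126).
  Committed: pledge gives 389 − 57 = 332; no pledge gives 126 − 0 = 126. No deviation. ✓
  Opportunistic: no pledge gives 126 − 0 = 126; pledge gives 389 − 362 = 27. No deviation. ✓
Both hold — the committed type sends pledge.

pledge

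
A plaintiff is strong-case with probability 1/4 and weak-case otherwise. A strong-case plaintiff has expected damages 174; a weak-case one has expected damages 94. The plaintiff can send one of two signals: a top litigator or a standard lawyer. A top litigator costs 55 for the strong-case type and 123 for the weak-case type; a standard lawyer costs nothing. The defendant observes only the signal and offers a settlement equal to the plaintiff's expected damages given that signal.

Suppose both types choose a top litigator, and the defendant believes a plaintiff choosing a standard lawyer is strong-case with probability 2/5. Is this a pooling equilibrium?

On the equilibrium path (top litigator) the defendant holds the prior 1/4 and pays 1/4·174 + 3/4·94 = 114. Off-path (standard lawyer) belief 2/5 gives 2/5·174 + 3/5·94 = 126.
Strong-case: top litigator gives 114 − 55 = 59; standard lawyer gives 126 − 0 = 126. Deviates. ✗
Weak-case: top litigator gives 114 − 123 = -9; standard lawyer gives 126 − 0 = 126. Deviates. ✗

No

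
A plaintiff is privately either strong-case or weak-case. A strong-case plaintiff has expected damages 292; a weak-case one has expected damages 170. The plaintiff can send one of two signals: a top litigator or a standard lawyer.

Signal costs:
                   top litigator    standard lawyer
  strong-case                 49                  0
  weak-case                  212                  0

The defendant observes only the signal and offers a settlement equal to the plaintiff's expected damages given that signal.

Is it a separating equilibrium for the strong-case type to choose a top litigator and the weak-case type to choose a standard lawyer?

Under separation the defendant infers type exactly: top litigator → strong-case (pays 292), standard lawyer → weak-case (pays 170).
Strong-case: top litigator gives 292 − 49 = 243; standard lawyer gives 170 − 0 = 170. No deviation. ✓
Weak-case: standard lawyer gives 170 − 0 = 170; top litigator gives 292 − 212 = 80. No deviation. ✓
Neither type gains from mimicking the other.

Yes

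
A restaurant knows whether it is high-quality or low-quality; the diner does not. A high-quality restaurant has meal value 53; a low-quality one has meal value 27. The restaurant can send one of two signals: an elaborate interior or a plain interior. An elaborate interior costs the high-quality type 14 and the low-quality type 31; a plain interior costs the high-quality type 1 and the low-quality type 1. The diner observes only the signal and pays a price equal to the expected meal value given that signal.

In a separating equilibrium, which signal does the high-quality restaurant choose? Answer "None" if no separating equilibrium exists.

Try high-quality → elaborate interior, low-quality → plain interior:
  Under separation the diner infers type exactly: elaborate interior → high-quality (pays 53), plain interior → low-quality (pays 27).
  High-quality: elaborate interior gives 53 − 14 = 39; plain interior gives 27 − 1 = 26. No deviation. ✓
  Low-quality: plain interior gives 27 − 1 = 26; elaborate interior gives 53 − 31 = 22. No deviation. ✓
Both hold — the high-quality type sends elaborate interior.

elaborate interior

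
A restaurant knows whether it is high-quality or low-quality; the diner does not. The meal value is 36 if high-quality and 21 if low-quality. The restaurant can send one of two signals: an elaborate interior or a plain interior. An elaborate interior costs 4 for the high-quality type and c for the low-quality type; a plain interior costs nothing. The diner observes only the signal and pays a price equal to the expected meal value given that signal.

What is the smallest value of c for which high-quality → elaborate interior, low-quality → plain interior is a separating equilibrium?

Under separation: elaborate interior → high-quality (pays 36); plain interior → low-quality (pays 21).
High-quality: 36 − 4 = 32 ≥ 21 − 0 = 21. Holds regardless of c. ✓
Low-quality: 21 − 0 ≥ 36 − c, so c ≥ 36 − 21 = 15.

15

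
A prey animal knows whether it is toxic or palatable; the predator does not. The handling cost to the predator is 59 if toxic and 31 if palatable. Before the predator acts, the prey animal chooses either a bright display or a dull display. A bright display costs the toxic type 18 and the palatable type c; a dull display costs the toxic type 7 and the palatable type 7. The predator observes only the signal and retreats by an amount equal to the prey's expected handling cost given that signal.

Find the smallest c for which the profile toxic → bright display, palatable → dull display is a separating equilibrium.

35

Under separation: bright display → toxic (pays 59); dull display → palatable (pays 31).
Toxic: 59 − 18 = 41 ≥ 31 − 7 = 24. Holds regardless of c. ✓
Palatable: 31 − 7 ≥ 59 − c, so c ≥ 59 − 24 = 35.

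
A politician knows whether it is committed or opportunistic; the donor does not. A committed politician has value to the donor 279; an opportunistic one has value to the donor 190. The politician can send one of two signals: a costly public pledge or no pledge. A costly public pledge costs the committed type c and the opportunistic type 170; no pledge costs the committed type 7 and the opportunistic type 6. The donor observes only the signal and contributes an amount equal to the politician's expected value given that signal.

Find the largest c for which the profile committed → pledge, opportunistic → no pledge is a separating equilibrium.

Under separation: pledge → committed (pays 279); no pledge → opportunistic (pays 190).
Opportunistic: 190 − 6 = 184 ≥ 279 − 170 = 109. Holds regardless of c. ✓
Committed: 279 − c ≥ 190 − 7, so c ≤ 279 − 183 = 96.

96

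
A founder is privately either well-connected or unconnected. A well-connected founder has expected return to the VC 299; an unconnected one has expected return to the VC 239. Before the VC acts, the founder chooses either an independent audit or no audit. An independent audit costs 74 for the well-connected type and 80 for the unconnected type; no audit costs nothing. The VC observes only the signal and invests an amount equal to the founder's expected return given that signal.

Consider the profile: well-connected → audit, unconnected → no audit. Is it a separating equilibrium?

No

If types separate, audit earns payment 299 and no audit earns 239.
Well-connected: audit gives 299 − 74 = 225; no audit gives 239 − 0 = 239. Would deviate. ✗
Unconnected: no audit gives 239 − 0 = 239; audit gives 299 − 80 = 219. No deviation. ✓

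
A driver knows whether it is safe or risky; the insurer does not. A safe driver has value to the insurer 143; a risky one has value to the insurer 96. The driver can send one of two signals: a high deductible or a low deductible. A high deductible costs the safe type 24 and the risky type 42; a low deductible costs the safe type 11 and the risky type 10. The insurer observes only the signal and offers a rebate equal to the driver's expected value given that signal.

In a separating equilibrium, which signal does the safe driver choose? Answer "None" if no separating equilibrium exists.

Try safe → high deductible, risky → low deductible:
  If types separate, high deductible earns payment 143 and low deductible earns 96.
  Safe: high deductible gives 143 − 24 = 119; low deductible gives 96 − 11 = 85. No deviation. ✓
  Risky: low deductible gives 96 − 10 = 86; high deductible gives 143 − 42 = 101. Would deviate. ✗
Try safe → low deductible, risky → high deductible:
  If types separate, low deductible earns payment 143 and high deductible earns 96.
  Safe: low deductible gives 143 − 11 = 132; high deductible gives 96 − 24 = 72. No deviation. ✓
  Risky: high deductible gives 96 − 42 = 54; low deductible gives 143 − 10 = 133. Would deviate. ✗
Neither assignment is incentive-compatible.

None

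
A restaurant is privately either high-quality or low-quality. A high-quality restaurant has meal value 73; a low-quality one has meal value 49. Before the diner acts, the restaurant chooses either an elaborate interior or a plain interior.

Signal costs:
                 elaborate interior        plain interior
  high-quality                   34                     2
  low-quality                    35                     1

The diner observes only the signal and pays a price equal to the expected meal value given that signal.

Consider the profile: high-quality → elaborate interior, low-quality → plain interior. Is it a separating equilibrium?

Under separation the diner infers type exactly: elaborate interior → high-quality (pays 73), plain interior → low-quality (pays 49).
High-quality: elaborate interior gives 73 − 34 = 39; plain interior gives 49 − 2 = 47. Would deviate. ✗
Low-quality: plain interior gives 49 − 1 = 48; elaborate interior gives 73 − 35 = 38. No deviation. ✓

No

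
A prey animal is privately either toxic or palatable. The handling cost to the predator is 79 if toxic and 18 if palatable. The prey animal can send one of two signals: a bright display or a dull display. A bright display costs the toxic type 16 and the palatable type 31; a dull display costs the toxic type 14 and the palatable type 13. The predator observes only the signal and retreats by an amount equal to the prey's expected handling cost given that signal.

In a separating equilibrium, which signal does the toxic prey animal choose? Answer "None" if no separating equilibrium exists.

None

Try toxic → bright display, palatable → dull display:
  If types separate, bright display earns payment 79 and dull display earns 18.
  Toxic: bright display gives 79 − 16 = 63; dull display gives 18 − 14 = 4. No deviation. ✓
  Palatable: dull display gives 18 − 13 = 5; bright display gives 79 − 31 = 48. Would deviate. ✗
Try toxic → dull display, palatable → bright display:
  If types separate, dull display earns payment 79 and bright display earns 18.
  Toxic: dull display gives 79 − 14 = 65; bright display gives 18 − 16 = 2. No deviation. ✓
  Palatable: bright display gives 18 − 31 = -13; dull display gives 79 − 13 = 66. Would deviate. ✗
Neither assignment is incentive-compatible.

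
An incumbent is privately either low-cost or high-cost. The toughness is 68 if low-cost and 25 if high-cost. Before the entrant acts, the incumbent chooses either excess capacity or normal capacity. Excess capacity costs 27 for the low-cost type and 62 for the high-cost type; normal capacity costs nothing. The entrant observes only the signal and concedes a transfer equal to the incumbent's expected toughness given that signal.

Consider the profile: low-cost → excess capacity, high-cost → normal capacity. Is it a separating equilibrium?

Under separation the entrant infers type exactly: excess capacity → low-cost (pays 68), normal capacity → high-cost (pays 25).
Low-cost: excess capacity gives 68 − 27 = 41; normal capacity gives 25 − 0 = 25. No deviation. ✓
High-cost: normal capacity gives 25 − 0 = 25; excess capacity gives 68 − 62 = 6. No deviation. ✓
Neither type gains from mimicking the other.

Yes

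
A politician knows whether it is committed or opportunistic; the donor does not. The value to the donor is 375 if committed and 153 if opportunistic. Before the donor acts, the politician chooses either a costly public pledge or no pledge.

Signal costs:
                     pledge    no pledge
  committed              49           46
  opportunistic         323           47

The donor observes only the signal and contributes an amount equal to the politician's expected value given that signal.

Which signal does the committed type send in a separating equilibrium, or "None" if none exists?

pledge

Try committed → pledge, opportunistic → no pledge:
  If types separate, pledge earns payment 375 and no pledge earns 153.
  Committed: pledge gives 375 − 49 = 326; no pledge gives 153 − 46 = 107. No deviation. ✓
  Opportunistic: no pledge gives 153 − 47 = 106; pledge gives 375 − 323 = 52. No deviation. ✓
Both hold — the committed type sends pledge.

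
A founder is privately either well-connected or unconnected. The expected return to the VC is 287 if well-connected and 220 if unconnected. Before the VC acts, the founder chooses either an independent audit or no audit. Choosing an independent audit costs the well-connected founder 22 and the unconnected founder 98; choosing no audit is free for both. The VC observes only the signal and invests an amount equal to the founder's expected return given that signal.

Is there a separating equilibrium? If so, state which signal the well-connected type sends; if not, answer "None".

Try well-connected → audit, unconnected → no audit:
  Under separation the VC infers type exactly: audit → well-connected (pays 287), no audit → unconnected (pays 220).
  Well-connected: audit gives 287 − 22 = 265; no audit gives 220 − 0 = 220. No deviation. ✓
  Unconnected: no audit gives 220 − 0 = 220; audit gives 287 − 98 = 189. No deviation. ✓
Both hold — the well-connected type sends audit.

audit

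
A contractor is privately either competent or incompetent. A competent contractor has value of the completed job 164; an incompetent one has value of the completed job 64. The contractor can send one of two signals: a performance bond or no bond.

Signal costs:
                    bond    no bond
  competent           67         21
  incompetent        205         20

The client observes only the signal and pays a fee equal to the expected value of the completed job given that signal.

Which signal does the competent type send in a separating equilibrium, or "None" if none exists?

bond

Try competent → bond, incompetent → no bond:
  Under separation the client infers type exactly: bond → competent (pays 164), no bond → incompetent (pays 64).
  Competent: bond gives 164 − 67 = 97; no bond gives 64 − 21 = 43. No deviation. ✓
  Incompetent: no bond gives 64 − 20 = 44; bond gives 164 − 205 = -41. No deviation. ✓
Both hold — the competent type sends bond.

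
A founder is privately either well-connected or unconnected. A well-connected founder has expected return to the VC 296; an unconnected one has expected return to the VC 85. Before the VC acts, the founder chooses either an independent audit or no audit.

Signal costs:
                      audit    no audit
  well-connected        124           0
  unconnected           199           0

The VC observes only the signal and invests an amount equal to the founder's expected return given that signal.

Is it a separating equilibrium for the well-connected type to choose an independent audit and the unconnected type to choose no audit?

No

If types separate, audit earns payment 296 and no audit earns 85.
Well-connected: audit gives 296 − 124 = 172; no audit gives 85 − 0 = 85. No deviation. ✓
Unconnected: no audit gives 85 − 0 = 85; audit gives 296 − 199 = 97. Would deviate. ✗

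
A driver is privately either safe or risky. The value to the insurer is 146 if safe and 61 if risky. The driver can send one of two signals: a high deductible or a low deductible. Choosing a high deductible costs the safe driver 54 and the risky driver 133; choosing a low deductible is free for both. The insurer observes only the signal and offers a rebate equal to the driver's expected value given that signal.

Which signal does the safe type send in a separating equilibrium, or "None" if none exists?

Try safe → high deductible, risky → low deductible:
  Under separation the insurer infers type exactly: high deductible → safe (pays 146), low deductible → risky (pays 61).
  Safe: high deductible gives 146 − 54 = 92; low deductible gives 61 − 0 = 61. No deviation. ✓
  Risky: low deductible gives 61 − 0 = 61; high deductible gives 146 − 133 = 13. No deviation. ✓
Both hold — the safe type sends high deductible.

high deductible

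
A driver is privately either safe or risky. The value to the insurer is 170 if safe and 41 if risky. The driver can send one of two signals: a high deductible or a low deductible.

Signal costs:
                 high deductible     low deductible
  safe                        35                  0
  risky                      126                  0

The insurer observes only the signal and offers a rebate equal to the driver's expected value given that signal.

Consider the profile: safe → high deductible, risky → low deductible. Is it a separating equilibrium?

No

Under separation the insurer infers type exactly: high deductible → safe (pays 170), low deductible → risky (pays 41).
Safe: high deductible gives 170 − 35 = 135; low deductible gives 41 − 0 = 41. No deviation. ✓
Risky: low deductible gives 41 − 0 = 41; high deductible gives 170 − 126 = 44. Would deviate. ✗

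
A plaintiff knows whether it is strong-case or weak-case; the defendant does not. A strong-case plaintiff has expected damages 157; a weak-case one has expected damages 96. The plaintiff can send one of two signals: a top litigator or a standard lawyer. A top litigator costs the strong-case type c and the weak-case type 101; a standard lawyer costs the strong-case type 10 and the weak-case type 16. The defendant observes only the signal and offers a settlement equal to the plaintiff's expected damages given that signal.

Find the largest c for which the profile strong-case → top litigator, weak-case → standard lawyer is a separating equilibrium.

71

Under separation: top litigator → strong-case (pays 157); standard lawyer → weak-case (pays 96).
Weak-case: 96 − 16 = 80 ≥ 157 − 101 = 56. Holds regardless of c. ✓
Strong-case: 157 − c ≥ 96 − 10, so c ≤ 157 − 86 = 71.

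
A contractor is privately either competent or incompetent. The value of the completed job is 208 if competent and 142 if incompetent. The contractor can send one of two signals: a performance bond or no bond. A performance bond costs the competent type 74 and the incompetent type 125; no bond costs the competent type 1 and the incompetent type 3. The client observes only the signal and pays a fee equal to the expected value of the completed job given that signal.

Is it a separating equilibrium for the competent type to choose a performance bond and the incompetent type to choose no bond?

If types separate, bond earns payment 208 and no bond earns 142.
Competent: bond gives 208 − 74 = 134; no bond gives 142 − 1 = 141. Would deviate. ✗
Incompetent: no bond gives 142 − 3 = 139; bond gives 208 − 125 = 83. No deviation. ✓

No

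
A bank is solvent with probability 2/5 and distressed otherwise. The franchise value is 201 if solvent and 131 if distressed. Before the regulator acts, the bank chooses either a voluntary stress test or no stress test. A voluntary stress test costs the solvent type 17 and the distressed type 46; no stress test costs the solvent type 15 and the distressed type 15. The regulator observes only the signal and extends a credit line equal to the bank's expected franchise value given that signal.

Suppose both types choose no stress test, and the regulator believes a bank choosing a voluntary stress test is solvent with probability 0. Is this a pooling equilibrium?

Yes

At the pooled signal (no stress test) the regulator holds the prior 2/5 and pays 2/5·201 + 3/5·131 = 159. Off-path (stress test) belief 0 gives 0·201 + 1·131 = 131.
Solvent: no stress test gives 159 − 15 = 144; stress test gives 131 − 17 = 114. Stays. ✓
Distressed: no stress test gives 159 − 15 = 144; stress test gives 131 − 46 = 85. Stays. ✓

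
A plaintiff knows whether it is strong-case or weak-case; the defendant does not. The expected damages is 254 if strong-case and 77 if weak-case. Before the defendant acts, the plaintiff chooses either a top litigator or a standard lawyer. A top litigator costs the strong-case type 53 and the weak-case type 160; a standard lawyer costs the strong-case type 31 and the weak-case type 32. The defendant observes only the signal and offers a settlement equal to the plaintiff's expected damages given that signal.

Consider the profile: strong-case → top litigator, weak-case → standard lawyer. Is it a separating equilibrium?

If types separate, top litigator earns payment 254 and standard lawyer earns 77.
Strong-case: top litigator gives 254 − 53 = 201; standard lawyer gives 77 − 31 = 46. No deviation. ✓
Weak-case: standard lawyer gives 77 − 32 = 45; top litigator gives 254 − 160 = 94. Would deviate. ✗

No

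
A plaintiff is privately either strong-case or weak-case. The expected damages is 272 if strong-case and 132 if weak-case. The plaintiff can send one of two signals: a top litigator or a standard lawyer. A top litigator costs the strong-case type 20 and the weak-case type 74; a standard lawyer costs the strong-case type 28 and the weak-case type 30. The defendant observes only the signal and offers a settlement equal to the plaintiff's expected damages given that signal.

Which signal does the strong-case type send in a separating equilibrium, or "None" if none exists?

None

Try strong-case → top litigator, weak-case → standard lawyer:
  If types separate, top litigator earns payment 272 and standard lawyer earns 132.
  Strong-case: top litigator gives 272 − 20 = 252; standard lawyer gives 132 − 28 = 104. No deviation. ✓
  Weak-case: standard lawyer gives 132 − 30 = 102; top litigator gives 272 − 74 = 198. Would deviate. ✗
Try strong-case → standard lawyer, weak-case → top litigator:
  If types separate, standard lawyer earns payment 272 and top litigator earns 132.
  Strong-case: standard lawyer gives 272 − 28 = 244; top litigator gives 132 − 20 = 112. No deviation. ✓
  Weak-case: top litigator gives 132 − 74 = 58; standard lawyer gives 272 − 30 = 242. Would deviate. ✗
Neither assignment is incentive-compatible.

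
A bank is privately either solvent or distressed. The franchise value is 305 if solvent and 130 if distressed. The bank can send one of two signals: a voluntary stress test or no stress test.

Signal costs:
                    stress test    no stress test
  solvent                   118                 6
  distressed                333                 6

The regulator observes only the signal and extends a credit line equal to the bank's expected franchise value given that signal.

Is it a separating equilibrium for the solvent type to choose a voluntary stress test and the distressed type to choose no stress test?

Yes

If types separate, stress test earns payment 305 and no stress test earns 130.
Solvent: stress test gives 305 − 118 = 187; no stress test gives 130 − 6 = 124. No deviation. ✓
Distressed: no stress test gives 130 − 6 = 124; stress test gives 305 − 333 = -28. No deviation. ✓
Neither type gains from mimicking the other.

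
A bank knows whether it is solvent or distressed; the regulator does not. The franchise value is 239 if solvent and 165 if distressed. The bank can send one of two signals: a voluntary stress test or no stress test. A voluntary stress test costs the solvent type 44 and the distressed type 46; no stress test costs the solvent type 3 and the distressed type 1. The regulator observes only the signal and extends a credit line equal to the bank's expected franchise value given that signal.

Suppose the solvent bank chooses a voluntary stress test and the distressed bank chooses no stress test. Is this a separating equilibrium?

No

Under separation the regulator infers type exactly: stress test → solvent (pays 239), no stress test → distressed (pays 165).
Solvent: stress test gives 239 − 44 = 195; no stress test gives 165 − 3 = 162. No deviation. ✓
Distressed: no stress test gives 165 − 1 = 164; stress test gives 239 − 46 = 193. Would deviate. ✗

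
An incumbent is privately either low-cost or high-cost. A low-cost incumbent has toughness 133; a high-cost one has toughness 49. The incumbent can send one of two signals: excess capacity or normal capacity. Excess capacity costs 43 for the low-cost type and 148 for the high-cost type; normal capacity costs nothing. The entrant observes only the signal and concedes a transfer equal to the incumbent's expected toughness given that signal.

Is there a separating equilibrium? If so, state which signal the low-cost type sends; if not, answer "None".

excess capacity

Try low-cost → excess capacity, high-cost → normal capacity:
  Under separation the entrant infers type exactly: excess capacity → low-cost (pays 133), normal capacity → high-cost (pays 49).
  Low-cost: excess capacity gives 133 − 43 = 90; normal capacity gives 49 − 0 = 49. No deviation. ✓
  High-cost: normal capacity gives 49 − 0 = 49; excess capacity gives 133 − 148 = -15. No deviation. ✓
Both hold — the low-cost type sends excess capacity.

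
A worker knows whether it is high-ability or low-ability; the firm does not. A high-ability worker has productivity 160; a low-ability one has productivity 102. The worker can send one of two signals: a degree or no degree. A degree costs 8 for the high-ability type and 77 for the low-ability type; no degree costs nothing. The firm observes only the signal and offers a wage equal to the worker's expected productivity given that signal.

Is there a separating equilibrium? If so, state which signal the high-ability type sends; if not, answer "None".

Try high-ability → degree, low-ability → no degree:
  If types separate, degree earns payment 160 and no degree earns 102.
  High-ability: degree gives 160 − 8 = 152; no degree gives 102 − 0 = 102. No deviation. ✓
  Low-ability: no degree gives 102 − 0 = 102; degree gives 160 − 77 = 83. No deviation. ✓
Both hold — the high-ability type sends degree.

degree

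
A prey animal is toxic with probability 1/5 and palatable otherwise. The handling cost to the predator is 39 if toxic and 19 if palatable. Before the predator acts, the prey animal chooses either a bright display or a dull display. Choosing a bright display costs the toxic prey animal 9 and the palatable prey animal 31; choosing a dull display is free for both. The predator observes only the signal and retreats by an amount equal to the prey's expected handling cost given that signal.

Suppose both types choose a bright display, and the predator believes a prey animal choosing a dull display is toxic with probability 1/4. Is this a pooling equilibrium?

No

On the equilibrium path (bright display) the predator holds the prior 1/5 and pays 1/5·39 + 4/5·19 = 23. Off-path (dull display) belief 1/4 gives 1/4·39 + 3/4·19 = 24.
Toxic: bright display gives 23 − 9 = 14; dull display gives 24 − 0 = 24. Deviates. ✗
Palatable: bright display gives 23 − 31 = -8; dull display gives 24 − 0 = 24. Deviates. ✗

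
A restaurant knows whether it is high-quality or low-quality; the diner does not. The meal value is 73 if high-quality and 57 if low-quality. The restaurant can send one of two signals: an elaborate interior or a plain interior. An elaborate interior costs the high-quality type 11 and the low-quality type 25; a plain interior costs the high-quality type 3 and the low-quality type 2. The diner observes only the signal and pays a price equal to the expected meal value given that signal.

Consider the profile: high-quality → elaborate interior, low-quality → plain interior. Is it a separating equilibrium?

Yes

Under separation the diner infers type exactly: elaborate interior → high-quality (pays 73), plain interior → low-quality (pays 57).
High-quality: elaborate interior gives 73 − 11 = 62; plain interior gives 57 − 3 = 54. No deviation. ✓
Low-quality: plain interior gives 57 − 2 = 55; elaborate interior gives 73 − 25 = 48. No deviation. ✓
Both incentive constraints hold.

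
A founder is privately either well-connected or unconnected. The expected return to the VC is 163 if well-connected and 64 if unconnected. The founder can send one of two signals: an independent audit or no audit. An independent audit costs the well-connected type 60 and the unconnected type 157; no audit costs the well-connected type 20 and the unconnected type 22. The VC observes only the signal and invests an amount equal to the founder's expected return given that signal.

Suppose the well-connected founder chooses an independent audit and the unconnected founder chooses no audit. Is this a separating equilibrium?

Under separation the VC infers type exactly: audit → well-connected (pays 163), no audit → unconnected (pays 64).
Well-connected: audit gives 163 − 60 = 103; no audit gives 64 − 20 = 44. No deviation. ✓
Unconnected: no audit gives 64 − 22 = 42; audit gives 163 − 157 = 6. No deviation. ✓
Both incentive constraints hold.

Yes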